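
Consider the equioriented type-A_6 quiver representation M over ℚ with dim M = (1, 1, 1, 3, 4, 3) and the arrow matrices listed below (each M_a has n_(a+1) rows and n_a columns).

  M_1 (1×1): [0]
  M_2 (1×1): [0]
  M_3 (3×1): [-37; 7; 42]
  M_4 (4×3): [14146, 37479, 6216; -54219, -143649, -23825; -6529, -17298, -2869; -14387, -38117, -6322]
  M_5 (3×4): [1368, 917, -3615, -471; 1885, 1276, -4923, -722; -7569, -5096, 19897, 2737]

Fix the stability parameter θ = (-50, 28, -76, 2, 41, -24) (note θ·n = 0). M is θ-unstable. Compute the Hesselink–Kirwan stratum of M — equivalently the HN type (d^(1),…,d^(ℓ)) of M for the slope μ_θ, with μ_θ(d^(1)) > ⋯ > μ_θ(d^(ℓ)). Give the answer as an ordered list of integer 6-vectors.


Interval decomposition of M: I[1,1], I[2,2], I[3,6], I[4,6]^2, I[5,5].
HN type (ℓ=6): μ^(1)=41; μ^(2)=28; μ^(3)=17/2; μ^(4)=2; μ^(5)=-50; μ^(6)=-76

((0, 0, 0, 0, 1, 0); (0, 1, 0, 0, 0, 0); (0, 0, 0, 0, 3, 3); (0, 0, 0, 3, 0, 0); (1, 0, 0, 0, 0, 0); (0, 0, 1, 0, 0, 0))


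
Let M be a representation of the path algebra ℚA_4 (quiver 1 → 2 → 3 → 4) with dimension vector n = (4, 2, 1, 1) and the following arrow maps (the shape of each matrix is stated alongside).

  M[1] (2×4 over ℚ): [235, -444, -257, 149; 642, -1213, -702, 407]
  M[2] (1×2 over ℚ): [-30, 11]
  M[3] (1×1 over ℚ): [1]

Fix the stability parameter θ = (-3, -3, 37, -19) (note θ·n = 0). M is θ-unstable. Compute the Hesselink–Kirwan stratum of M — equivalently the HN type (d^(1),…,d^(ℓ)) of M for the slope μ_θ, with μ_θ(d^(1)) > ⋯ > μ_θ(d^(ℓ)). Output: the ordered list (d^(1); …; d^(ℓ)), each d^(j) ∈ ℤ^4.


Via rank(M_{q-1}∘⋯∘M_p): M ≅ I[1,1]^2, I[1,2], I[1,4].
μ_θ-semistable layers: μ^(1)=9; μ^(2)=-3

((0, 0, 1, 1); (4, 2, 0, 0))


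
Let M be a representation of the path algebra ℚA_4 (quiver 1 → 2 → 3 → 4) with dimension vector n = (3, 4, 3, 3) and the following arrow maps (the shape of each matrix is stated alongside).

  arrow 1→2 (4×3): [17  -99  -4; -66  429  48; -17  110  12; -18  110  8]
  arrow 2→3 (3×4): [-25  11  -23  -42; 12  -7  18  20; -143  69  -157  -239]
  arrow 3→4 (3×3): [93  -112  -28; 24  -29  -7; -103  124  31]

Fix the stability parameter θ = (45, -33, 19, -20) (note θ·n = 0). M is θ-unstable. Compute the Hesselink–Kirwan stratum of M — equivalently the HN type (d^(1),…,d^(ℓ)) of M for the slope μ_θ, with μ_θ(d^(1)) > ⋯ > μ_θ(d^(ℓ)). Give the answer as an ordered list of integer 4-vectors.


Barcode: M ≅ I[1,1], I[1,4]^2, I[2,2], I[2,4]. HN layers by μ_θ (4 steps, strictly decreasing):
  μ^(1)=45; μ^(2)=11/4; μ^(3)=-1/2; μ^(4)=-33

((1, 0, 0, 0); (2, 2, 2, 2); (0, 0, 1, 1); (0, 2, 0, 0))


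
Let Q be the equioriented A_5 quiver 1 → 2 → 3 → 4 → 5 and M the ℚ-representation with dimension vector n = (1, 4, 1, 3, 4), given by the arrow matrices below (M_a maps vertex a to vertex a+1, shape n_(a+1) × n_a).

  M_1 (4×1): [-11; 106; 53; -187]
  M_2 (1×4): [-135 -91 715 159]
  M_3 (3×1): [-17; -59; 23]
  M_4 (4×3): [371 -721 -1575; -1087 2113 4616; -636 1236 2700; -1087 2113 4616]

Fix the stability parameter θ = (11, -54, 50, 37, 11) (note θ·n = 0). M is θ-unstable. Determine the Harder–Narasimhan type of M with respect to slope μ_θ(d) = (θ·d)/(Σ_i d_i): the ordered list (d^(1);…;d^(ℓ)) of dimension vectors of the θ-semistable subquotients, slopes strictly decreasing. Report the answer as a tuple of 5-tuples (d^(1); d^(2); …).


Interval decomposition of M: I[1,5], I[2,2]^3, I[4,4], I[4,5], I[5,5]^2.
HN type (ℓ=6): μ^(1)=37; μ^(2)=98/3; μ^(3)=24; μ^(4)=11; μ^(5)=-43/2; μ^(6)=-54

((0, 0, 0, 1, 0); (0, 0, 1, 1, 1); (0, 0, 0, 1, 1); (0, 0, 0, 0, 2); (1, 1, 0, 0, 0); (0, 3, 0, 0, 0))


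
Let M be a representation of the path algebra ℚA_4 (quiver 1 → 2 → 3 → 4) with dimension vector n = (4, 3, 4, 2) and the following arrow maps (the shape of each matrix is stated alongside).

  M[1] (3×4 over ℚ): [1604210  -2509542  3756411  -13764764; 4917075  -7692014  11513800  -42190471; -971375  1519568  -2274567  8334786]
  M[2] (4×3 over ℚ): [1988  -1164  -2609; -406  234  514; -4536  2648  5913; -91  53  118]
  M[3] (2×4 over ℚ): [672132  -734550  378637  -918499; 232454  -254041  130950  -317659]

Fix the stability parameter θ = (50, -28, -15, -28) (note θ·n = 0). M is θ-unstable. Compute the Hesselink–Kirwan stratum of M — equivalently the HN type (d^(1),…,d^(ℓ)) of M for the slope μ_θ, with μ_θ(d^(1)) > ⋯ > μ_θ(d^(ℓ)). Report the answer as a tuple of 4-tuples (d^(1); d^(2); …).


Barcode: M ≅ I[1,1], I[1,2], I[1,4]^2, I[3,3]^2. HN layers by μ_θ (4 steps, strictly decreasing):
  μ^(1)=50; μ^(2)=11; μ^(3)=-21/4; μ^(4)=-15

((1, 0, 0, 0); (1, 1, 0, 0); (2, 2, 2, 2); (0, 0, 2, 0))


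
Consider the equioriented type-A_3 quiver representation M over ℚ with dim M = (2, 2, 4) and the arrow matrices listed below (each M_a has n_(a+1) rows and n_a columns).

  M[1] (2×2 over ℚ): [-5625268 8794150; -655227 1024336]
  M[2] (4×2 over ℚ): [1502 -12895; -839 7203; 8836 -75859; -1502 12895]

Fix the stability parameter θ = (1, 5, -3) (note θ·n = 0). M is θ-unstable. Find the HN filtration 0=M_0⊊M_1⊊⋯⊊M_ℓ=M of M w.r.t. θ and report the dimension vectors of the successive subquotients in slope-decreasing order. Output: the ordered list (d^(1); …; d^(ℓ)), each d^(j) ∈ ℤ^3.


Barcode: M ≅ I[1,3]^2, I[3,3]^2. HN layers by μ_θ (2 steps, strictly decreasing):
  μ^(1)=1; μ^(2)=-3

((2, 2, 2); (0, 0, 2))


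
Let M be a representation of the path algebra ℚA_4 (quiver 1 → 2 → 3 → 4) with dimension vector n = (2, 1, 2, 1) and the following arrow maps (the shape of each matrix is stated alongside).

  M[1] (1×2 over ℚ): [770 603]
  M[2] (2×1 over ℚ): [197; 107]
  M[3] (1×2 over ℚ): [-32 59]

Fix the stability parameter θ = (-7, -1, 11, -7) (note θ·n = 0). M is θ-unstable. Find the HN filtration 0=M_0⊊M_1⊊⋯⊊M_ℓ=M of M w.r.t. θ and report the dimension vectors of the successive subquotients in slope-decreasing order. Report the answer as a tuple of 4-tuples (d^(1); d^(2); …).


Via rank(M_{q-1}∘⋯∘M_p): M ≅ I[1,1], I[1,4], I[3,3].
μ_θ-semistable layers: μ^(1)=11; μ^(2)=2; μ^(3)=-1; μ^(4)=-7

((0, 0, 1, 0); (0, 0, 1, 1); (0, 1, 0, 0); (2, 0, 0, 0))


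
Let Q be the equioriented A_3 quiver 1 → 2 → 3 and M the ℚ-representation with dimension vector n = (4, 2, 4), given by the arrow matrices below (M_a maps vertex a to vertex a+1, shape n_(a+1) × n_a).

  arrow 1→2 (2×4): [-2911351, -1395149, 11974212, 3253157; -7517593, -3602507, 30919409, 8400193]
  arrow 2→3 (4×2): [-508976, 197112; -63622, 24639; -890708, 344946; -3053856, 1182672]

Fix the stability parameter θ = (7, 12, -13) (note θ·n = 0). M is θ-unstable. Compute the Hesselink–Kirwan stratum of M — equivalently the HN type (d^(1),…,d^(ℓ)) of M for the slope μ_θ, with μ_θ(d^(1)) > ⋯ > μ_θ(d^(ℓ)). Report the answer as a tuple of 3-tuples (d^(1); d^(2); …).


Interval decomposition of M: I[1,1]^2, I[1,2], I[1,3], I[3,3]^3.
HN type (ℓ=4): μ^(1)=12; μ^(2)=7; μ^(3)=2; μ^(4)=-13

((0, 1, 0); (3, 0, 0); (1, 1, 1); (0, 0, 3))


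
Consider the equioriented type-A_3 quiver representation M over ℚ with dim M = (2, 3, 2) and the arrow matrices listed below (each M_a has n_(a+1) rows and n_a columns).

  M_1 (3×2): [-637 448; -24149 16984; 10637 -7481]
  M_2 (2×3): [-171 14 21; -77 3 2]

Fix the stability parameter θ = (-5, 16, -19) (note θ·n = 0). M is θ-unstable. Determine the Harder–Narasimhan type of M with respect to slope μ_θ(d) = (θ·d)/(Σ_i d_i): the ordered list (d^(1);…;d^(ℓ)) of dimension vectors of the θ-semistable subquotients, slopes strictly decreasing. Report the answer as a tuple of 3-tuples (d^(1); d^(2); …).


Via rank(M_{q-1}∘⋯∘M_p): M ≅ I[1,2], I[1,3], I[2,3].
μ_θ-semistable layers: μ^(1)=16; μ^(2)=-3/2; μ^(3)=-5

((0, 1, 0); (0, 2, 2); (2, 0, 0))


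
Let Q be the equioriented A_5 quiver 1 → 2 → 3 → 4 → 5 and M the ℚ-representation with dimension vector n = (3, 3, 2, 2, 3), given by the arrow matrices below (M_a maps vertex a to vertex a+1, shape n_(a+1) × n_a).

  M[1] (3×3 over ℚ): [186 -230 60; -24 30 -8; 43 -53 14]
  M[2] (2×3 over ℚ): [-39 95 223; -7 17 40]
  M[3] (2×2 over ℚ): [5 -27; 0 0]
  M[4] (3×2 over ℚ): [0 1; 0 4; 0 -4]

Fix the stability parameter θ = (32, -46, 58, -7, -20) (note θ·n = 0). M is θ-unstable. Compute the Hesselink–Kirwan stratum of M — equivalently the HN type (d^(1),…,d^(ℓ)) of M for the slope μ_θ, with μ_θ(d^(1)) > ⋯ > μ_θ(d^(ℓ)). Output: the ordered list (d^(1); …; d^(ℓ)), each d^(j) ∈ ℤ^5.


Via rank(M_{q-1}∘⋯∘M_p): M ≅ I[1,2], I[1,3], I[1,4], I[4,5], I[5,5]^2.
μ_θ-semistable layers: μ^(1)=58; μ^(2)=51/2; μ^(3)=-7; μ^(4)=-27/2; μ^(5)=-20

((0, 0, 1, 0, 0); (0, 0, 1, 1, 0); (3, 3, 0, 0, 0); (0, 0, 0, 1, 1); (0, 0, 0, 0, 2))


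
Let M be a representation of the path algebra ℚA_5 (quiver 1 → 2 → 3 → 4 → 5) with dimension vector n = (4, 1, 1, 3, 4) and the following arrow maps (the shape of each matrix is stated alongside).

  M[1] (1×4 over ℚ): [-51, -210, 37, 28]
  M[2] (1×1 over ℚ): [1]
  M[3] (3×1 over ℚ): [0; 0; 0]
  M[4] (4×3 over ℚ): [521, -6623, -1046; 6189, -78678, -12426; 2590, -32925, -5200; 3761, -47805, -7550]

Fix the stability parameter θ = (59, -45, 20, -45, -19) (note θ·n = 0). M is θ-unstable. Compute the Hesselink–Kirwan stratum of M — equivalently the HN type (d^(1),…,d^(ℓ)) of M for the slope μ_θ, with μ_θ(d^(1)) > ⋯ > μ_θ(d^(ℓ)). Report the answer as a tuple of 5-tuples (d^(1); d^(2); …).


Interval decomposition of M: I[1,1]^3, I[1,3], I[4,4], I[4,5]^2, I[5,5]^2.
HN type (ℓ=5): μ^(1)=59; μ^(2)=20; μ^(3)=7; μ^(4)=-19; μ^(5)=-45

((3, 0, 0, 0, 0); (0, 0, 1, 0, 0); (1, 1, 0, 0, 0); (0, 0, 0, 0, 4); (0, 0, 0, 3, 0))


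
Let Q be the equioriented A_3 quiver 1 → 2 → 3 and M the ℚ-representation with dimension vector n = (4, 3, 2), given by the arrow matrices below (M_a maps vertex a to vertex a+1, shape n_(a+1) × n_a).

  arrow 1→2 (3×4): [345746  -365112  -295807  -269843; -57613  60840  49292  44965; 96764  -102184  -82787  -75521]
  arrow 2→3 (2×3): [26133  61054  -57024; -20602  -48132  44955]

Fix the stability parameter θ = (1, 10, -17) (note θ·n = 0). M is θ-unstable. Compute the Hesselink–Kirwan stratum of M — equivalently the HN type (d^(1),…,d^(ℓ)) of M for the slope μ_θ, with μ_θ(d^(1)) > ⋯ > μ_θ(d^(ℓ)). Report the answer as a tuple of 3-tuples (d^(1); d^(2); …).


Barcode: M ≅ I[1,1]^2, I[1,2], I[1,3], I[2,3]. HN layers by μ_θ (4 steps, strictly decreasing):
  μ^(1)=10; μ^(2)=1; μ^(3)=-2; μ^(4)=-7/2

((0, 1, 0); (3, 0, 0); (1, 1, 1); (0, 1, 1))


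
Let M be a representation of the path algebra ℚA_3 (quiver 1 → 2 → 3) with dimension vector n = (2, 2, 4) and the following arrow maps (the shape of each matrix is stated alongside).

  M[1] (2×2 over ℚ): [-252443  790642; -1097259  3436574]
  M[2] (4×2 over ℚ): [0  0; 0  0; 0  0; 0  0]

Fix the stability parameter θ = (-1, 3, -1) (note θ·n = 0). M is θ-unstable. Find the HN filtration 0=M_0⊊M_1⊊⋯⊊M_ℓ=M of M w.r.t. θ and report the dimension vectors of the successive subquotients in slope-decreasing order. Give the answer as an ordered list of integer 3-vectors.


Interval decomposition of M: I[1,2]^2, I[3,3]^4.
HN type (ℓ=2): μ^(1)=3; μ^(2)=-1

((0, 2, 0); (2, 0, 4))


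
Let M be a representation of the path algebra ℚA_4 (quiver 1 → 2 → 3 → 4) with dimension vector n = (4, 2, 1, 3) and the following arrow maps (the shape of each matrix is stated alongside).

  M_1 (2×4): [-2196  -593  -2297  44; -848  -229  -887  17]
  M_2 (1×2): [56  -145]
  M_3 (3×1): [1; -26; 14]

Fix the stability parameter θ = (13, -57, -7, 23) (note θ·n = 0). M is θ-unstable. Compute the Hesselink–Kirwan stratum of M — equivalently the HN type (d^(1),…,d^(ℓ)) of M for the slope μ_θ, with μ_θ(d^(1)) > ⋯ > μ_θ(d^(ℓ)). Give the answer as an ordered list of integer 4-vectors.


Via rank(M_{q-1}∘⋯∘M_p): M ≅ I[1,1]^2, I[1,2], I[1,4], I[4,4]^2.
μ_θ-semistable layers: μ^(1)=23; μ^(2)=13; μ^(3)=-7; μ^(4)=-22

((0, 0, 0, 3); (2, 0, 0, 0); (0, 0, 1, 0); (2, 2, 0, 0))


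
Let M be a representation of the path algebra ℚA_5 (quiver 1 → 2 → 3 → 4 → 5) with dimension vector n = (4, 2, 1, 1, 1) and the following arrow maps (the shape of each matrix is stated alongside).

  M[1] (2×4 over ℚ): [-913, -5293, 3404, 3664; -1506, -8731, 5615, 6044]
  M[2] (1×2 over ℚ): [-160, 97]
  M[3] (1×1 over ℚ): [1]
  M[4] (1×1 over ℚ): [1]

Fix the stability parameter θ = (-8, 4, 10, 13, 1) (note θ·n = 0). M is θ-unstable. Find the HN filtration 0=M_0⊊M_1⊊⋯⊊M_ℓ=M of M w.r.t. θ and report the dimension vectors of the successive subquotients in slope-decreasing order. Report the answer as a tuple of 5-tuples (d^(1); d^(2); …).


Barcode: M ≅ I[1,1]^2, I[1,2], I[1,5]. HN layers by μ_θ (3 steps, strictly decreasing):
  μ^(1)=8; μ^(2)=4; μ^(3)=-8

((0, 0, 1, 1, 1); (0, 2, 0, 0, 0); (4, 0, 0, 0, 0))


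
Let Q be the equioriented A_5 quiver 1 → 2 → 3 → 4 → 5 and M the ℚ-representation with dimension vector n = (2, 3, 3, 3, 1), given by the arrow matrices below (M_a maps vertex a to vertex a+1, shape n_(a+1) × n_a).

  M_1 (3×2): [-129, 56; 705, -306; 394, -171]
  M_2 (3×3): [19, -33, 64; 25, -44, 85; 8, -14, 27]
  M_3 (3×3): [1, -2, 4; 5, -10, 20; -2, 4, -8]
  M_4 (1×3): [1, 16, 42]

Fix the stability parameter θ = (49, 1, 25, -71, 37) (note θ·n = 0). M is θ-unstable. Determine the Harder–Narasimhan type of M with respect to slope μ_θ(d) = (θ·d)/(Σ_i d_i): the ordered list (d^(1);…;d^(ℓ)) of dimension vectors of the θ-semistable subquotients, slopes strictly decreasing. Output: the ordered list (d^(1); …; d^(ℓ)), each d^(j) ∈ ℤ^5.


Barcode: M ≅ I[1,3], I[1,5], I[2,3], I[4,4]^2. HN layers by μ_θ (4 steps, strictly decreasing):
  μ^(1)=37; μ^(2)=25; μ^(3)=1; μ^(4)=-71

((0, 0, 0, 0, 1); (1, 1, 2, 0, 0); (1, 2, 1, 1, 0); (0, 0, 0, 2, 0))


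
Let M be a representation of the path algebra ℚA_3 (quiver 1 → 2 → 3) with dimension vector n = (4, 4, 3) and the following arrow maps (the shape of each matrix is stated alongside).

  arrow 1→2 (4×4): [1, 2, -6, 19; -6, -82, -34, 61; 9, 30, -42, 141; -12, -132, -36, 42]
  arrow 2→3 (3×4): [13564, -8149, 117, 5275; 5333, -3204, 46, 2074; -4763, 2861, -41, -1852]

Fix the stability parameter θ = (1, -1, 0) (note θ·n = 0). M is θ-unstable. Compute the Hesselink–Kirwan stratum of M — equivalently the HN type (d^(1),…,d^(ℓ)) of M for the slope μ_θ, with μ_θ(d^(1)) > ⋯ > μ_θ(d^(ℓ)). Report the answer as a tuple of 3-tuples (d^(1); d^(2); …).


Via rank(M_{q-1}∘⋯∘M_p): M ≅ I[1,1]^2, I[1,3]^2, I[2,2], I[2,3].
μ_θ-semistable layers: μ^(1)=1; μ^(2)=0; μ^(3)=-1

((2, 0, 0); (2, 2, 3); (0, 2, 0))


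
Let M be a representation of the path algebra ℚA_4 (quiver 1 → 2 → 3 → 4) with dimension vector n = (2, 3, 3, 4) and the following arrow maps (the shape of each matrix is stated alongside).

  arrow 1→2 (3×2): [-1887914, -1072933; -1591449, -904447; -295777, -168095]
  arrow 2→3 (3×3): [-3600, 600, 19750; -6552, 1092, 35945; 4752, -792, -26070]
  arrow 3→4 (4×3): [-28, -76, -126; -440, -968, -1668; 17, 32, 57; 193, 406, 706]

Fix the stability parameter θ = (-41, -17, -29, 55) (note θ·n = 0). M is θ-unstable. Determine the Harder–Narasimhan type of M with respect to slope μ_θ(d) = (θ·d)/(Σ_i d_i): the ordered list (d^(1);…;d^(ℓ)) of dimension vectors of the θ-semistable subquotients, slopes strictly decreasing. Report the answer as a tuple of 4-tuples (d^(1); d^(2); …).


Interval decomposition of M: I[1,2], I[1,3], I[2,2], I[3,4]^2, I[4,4]^2.
HN type (ℓ=5): μ^(1)=55; μ^(2)=-17; μ^(3)=-23; μ^(4)=-29; μ^(5)=-41

((0, 0, 0, 4); (0, 2, 0, 0); (0, 1, 1, 0); (0, 0, 2, 0); (2, 0, 0, 0))


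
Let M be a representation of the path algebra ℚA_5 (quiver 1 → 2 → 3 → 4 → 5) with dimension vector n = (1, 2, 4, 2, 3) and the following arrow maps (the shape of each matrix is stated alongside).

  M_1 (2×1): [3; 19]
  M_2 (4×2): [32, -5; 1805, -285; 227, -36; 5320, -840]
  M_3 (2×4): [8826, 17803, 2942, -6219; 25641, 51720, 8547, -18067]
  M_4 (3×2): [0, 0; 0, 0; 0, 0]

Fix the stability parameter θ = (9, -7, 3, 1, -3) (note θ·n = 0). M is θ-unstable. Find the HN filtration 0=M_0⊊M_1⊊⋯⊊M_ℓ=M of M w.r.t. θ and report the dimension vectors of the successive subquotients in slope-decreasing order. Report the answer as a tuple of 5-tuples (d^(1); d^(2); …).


Via rank(M_{q-1}∘⋯∘M_p): M ≅ I[1,3], I[2,4], I[3,3], I[3,4], I[5,5]^3.
μ_θ-semistable layers: μ^(1)=3; μ^(2)=2; μ^(3)=1; μ^(4)=-3; μ^(5)=-7

((0, 0, 2, 0, 0); (0, 0, 2, 2, 0); (1, 1, 0, 0, 0); (0, 0, 0, 0, 3); (0, 1, 0, 0, 0))


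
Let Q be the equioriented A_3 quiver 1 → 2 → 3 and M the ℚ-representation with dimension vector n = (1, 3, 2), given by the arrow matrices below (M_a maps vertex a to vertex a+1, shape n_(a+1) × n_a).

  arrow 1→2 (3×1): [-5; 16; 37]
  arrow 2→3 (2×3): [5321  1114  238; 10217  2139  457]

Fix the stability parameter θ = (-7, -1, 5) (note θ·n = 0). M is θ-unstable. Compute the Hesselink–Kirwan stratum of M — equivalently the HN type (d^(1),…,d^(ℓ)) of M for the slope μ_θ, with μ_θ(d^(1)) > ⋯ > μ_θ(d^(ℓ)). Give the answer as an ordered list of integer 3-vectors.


Via rank(M_{q-1}∘⋯∘M_p): M ≅ I[1,3], I[2,2], I[2,3].
μ_θ-semistable layers: μ^(1)=5; μ^(2)=-1; μ^(3)=-7

((0, 0, 2); (0, 3, 0); (1, 0, 0))


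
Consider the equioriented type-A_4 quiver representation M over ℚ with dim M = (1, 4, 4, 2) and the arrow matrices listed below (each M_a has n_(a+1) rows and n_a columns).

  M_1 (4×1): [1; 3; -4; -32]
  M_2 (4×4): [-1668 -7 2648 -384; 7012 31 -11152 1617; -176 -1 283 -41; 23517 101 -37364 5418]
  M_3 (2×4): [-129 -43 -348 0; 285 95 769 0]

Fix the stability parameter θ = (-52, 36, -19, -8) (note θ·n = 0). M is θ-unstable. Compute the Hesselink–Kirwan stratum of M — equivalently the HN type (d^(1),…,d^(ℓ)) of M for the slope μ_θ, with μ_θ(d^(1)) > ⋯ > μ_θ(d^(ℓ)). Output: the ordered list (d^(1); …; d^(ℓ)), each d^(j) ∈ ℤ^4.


Interval decomposition of M: I[1,4], I[2,3]^2, I[2,4].
HN type (ℓ=3): μ^(1)=17/2; μ^(2)=3; μ^(3)=-52

((0, 2, 2, 0); (0, 2, 2, 2); (1, 0, 0, 0))


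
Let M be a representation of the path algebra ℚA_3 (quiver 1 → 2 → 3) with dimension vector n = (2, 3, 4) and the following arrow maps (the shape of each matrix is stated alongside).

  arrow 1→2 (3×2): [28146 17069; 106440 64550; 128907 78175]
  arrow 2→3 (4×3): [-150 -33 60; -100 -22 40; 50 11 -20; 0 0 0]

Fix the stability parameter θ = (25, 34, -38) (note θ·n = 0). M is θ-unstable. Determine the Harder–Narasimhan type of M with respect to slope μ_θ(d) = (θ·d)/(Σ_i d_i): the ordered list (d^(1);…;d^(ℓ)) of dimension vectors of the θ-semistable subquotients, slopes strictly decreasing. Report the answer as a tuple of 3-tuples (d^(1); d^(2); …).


Interval decomposition of M: I[1,2]^2, I[2,3], I[3,3]^3.
HN type (ℓ=4): μ^(1)=34; μ^(2)=25; μ^(3)=-2; μ^(4)=-38

((0, 2, 0); (2, 0, 0); (0, 1, 1); (0, 0, 3))


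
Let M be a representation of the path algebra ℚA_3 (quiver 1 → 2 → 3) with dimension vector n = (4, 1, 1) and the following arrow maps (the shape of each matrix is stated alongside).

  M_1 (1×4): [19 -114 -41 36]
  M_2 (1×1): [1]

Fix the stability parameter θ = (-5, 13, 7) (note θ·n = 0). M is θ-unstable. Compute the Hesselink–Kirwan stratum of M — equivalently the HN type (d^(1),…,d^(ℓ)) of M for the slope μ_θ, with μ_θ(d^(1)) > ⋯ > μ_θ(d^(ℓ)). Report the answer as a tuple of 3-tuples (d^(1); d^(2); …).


Barcode: M ≅ I[1,1]^3, I[1,3]. HN layers by μ_θ (2 steps, strictly decreasing):
  μ^(1)=10; μ^(2)=-5

((0, 1, 1); (4, 0, 0))


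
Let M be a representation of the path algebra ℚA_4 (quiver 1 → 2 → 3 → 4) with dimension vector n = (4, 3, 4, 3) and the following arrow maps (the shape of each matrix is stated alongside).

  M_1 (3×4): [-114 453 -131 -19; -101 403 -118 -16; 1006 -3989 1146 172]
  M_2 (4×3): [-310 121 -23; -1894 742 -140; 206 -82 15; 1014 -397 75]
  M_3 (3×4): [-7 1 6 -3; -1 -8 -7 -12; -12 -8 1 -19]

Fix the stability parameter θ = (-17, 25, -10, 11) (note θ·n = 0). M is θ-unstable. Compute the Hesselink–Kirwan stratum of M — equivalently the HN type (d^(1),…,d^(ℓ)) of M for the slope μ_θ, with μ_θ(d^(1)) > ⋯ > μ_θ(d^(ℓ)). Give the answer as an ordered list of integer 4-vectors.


Via rank(M_{q-1}∘⋯∘M_p): M ≅ I[1,1], I[1,3], I[1,4]^2, I[3,4].
μ_θ-semistable layers: μ^(1)=11; μ^(2)=15/2; μ^(3)=-10; μ^(4)=-17

((0, 0, 0, 3); (0, 3, 3, 0); (0, 0, 1, 0); (4, 0, 0, 0))


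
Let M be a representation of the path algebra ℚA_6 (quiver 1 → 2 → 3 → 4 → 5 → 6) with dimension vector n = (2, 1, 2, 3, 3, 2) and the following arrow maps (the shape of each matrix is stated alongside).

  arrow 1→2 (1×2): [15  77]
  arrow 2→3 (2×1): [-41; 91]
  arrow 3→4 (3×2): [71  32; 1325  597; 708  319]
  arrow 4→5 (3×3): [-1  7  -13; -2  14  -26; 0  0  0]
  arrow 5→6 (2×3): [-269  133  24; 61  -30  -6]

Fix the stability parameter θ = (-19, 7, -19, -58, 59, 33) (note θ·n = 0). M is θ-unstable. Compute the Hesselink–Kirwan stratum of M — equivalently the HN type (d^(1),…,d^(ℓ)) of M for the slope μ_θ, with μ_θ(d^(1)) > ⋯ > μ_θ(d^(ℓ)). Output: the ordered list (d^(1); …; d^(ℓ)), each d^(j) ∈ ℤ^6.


Via rank(M_{q-1}∘⋯∘M_p): M ≅ I[1,1], I[1,4], I[3,4], I[4,6], I[5,5], I[5,6].
μ_θ-semistable layers: μ^(1)=59; μ^(2)=46; μ^(3)=-19; μ^(4)=-89/4; μ^(5)=-77/2; μ^(6)=-58

((0, 0, 0, 0, 1, 0); (0, 0, 0, 0, 2, 2); (1, 0, 0, 0, 0, 0); (1, 1, 1, 1, 0, 0); (0, 0, 1, 1, 0, 0); (0, 0, 0, 1, 0, 0))


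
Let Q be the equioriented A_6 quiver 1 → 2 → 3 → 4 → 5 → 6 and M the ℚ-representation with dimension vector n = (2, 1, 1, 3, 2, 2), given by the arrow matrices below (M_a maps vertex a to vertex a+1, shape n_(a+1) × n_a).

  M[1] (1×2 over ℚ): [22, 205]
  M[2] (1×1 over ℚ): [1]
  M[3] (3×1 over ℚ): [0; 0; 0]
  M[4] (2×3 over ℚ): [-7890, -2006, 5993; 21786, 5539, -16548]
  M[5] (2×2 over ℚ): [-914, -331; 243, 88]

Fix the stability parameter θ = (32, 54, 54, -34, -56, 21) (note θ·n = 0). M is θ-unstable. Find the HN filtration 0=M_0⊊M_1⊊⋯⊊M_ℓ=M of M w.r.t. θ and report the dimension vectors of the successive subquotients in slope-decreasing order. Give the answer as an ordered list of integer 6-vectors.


Interval decomposition of M: I[1,1], I[1,3], I[4,4], I[4,6]^2.
HN type (ℓ=5): μ^(1)=54; μ^(2)=32; μ^(3)=21; μ^(4)=-34; μ^(5)=-45

((0, 1, 1, 0, 0, 0); (2, 0, 0, 0, 0, 0); (0, 0, 0, 0, 0, 2); (0, 0, 0, 1, 0, 0); (0, 0, 0, 2, 2, 0))


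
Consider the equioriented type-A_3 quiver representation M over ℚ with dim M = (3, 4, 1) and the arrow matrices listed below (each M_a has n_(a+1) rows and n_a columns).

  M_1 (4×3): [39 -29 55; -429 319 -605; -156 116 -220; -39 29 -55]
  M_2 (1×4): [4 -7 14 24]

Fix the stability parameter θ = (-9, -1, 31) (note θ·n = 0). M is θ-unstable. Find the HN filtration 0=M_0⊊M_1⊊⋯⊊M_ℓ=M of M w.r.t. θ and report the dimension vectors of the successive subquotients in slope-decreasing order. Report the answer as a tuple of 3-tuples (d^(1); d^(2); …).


Interval decomposition of M: I[1,1]^2, I[1,3], I[2,2]^3.
HN type (ℓ=3): μ^(1)=31; μ^(2)=-1; μ^(3)=-9

((0, 0, 1); (0, 4, 0); (3, 0, 0))


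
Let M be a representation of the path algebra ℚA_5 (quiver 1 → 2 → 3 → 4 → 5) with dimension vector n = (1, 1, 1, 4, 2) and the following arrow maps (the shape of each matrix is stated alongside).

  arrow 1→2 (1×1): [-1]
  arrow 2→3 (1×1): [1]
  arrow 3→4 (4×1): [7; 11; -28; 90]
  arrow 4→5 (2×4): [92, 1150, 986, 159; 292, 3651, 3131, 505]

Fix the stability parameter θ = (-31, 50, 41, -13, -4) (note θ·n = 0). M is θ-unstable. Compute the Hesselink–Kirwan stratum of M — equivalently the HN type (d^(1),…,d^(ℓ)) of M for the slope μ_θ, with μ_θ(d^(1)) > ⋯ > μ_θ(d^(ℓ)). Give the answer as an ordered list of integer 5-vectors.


Barcode: M ≅ I[1,5], I[4,4]^2, I[4,5]. HN layers by μ_θ (4 steps, strictly decreasing):
  μ^(1)=37/2; μ^(2)=-4; μ^(3)=-13; μ^(4)=-31

((0, 1, 1, 1, 1); (0, 0, 0, 0, 1); (0, 0, 0, 3, 0); (1, 0, 0, 0, 0))


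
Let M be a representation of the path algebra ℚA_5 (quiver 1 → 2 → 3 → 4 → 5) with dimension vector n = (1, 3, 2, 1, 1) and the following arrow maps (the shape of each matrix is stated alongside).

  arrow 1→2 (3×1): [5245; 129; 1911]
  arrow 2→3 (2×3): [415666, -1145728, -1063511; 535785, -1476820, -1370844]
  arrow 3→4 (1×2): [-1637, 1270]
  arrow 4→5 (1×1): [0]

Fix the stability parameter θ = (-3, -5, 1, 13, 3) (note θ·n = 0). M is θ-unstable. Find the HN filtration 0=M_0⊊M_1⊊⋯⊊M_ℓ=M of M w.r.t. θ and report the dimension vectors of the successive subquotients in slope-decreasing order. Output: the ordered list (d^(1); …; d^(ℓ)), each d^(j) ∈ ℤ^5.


Barcode: M ≅ I[1,4], I[2,2], I[2,3], I[5,5]. HN layers by μ_θ (5 steps, strictly decreasing):
  μ^(1)=13; μ^(2)=3; μ^(3)=1; μ^(4)=-4; μ^(5)=-5

((0, 0, 0, 1, 0); (0, 0, 0, 0, 1); (0, 0, 2, 0, 0); (1, 1, 0, 0, 0); (0, 2, 0, 0, 0))


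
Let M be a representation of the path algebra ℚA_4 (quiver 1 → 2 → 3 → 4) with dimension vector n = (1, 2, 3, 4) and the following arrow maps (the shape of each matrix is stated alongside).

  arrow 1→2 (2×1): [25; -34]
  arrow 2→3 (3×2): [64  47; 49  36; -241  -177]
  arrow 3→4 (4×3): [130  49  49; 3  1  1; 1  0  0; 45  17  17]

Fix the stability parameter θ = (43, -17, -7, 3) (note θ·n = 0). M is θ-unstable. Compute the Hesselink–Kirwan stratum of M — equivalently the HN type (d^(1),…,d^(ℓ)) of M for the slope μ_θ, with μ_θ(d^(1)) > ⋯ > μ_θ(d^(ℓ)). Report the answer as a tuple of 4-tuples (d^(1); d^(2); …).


Barcode: M ≅ I[1,4], I[2,3], I[3,4], I[4,4]^2. HN layers by μ_θ (4 steps, strictly decreasing):
  μ^(1)=11/2; μ^(2)=3; μ^(3)=-7; μ^(4)=-17

((1, 1, 1, 1); (0, 0, 0, 3); (0, 0, 2, 0); (0, 1, 0, 0))


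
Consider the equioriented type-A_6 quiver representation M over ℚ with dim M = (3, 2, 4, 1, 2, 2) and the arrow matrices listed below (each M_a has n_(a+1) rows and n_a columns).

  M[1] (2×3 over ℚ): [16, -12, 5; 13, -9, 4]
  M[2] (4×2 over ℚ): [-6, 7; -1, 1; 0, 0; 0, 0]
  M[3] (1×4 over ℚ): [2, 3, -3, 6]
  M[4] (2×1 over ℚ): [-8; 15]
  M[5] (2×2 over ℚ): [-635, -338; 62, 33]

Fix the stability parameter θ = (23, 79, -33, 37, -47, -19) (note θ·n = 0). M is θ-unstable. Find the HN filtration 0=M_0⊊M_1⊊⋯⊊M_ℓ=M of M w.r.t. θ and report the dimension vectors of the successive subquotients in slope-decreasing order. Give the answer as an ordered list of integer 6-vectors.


Interval decomposition of M: I[1,1], I[1,3], I[1,6], I[3,3]^2, I[5,6].
HN type (ℓ=5): μ^(1)=23; μ^(2)=20/3; μ^(3)=-19; μ^(4)=-33; μ^(5)=-47

((2, 1, 1, 0, 0, 0); (1, 1, 1, 1, 1, 1); (0, 0, 0, 0, 0, 1); (0, 0, 2, 0, 0, 0); (0, 0, 0, 0, 1, 0))


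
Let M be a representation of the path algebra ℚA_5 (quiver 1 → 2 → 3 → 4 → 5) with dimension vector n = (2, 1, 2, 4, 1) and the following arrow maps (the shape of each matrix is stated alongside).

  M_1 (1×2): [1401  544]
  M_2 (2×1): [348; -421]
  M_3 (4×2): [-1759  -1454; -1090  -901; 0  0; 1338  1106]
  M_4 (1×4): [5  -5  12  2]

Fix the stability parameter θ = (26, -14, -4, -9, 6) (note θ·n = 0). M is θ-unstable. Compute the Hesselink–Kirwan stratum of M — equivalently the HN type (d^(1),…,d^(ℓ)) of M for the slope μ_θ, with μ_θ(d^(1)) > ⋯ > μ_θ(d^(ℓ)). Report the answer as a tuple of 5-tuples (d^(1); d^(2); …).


Interval decomposition of M: I[1,1], I[1,5], I[3,4], I[4,4]^2.
HN type (ℓ=5): μ^(1)=26; μ^(2)=6; μ^(3)=-1/4; μ^(4)=-13/2; μ^(5)=-9

((1, 0, 0, 0, 0); (0, 0, 0, 0, 1); (1, 1, 1, 1, 0); (0, 0, 1, 1, 0); (0, 0, 0, 2, 0))


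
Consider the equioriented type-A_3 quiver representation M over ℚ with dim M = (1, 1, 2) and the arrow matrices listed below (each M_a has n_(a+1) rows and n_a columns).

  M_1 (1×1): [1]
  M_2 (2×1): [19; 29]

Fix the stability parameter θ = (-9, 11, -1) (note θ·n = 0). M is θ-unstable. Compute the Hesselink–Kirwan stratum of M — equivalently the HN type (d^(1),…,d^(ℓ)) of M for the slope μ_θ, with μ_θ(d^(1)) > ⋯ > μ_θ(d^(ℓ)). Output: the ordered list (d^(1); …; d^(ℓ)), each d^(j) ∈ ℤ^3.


Barcode: M ≅ I[1,3], I[3,3]. HN layers by μ_θ (3 steps, strictly decreasing):
  μ^(1)=5; μ^(2)=-1; μ^(3)=-9

((0, 1, 1); (0, 0, 1); (1, 0, 0))


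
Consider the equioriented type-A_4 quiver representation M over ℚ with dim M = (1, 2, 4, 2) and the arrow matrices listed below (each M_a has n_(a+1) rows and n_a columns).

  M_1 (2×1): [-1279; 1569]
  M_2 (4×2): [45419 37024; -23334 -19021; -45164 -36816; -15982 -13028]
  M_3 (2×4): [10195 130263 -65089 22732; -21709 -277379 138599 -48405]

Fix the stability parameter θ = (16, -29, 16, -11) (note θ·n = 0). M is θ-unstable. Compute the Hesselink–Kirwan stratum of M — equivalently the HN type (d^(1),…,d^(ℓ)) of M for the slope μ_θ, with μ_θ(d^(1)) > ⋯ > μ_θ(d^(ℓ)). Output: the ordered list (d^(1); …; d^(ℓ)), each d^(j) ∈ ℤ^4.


Via rank(M_{q-1}∘⋯∘M_p): M ≅ I[1,3], I[2,4], I[3,3], I[3,4].
μ_θ-semistable layers: μ^(1)=16; μ^(2)=5/2; μ^(3)=-13/2; μ^(4)=-29

((0, 0, 2, 0); (0, 0, 2, 2); (1, 1, 0, 0); (0, 1, 0, 0))


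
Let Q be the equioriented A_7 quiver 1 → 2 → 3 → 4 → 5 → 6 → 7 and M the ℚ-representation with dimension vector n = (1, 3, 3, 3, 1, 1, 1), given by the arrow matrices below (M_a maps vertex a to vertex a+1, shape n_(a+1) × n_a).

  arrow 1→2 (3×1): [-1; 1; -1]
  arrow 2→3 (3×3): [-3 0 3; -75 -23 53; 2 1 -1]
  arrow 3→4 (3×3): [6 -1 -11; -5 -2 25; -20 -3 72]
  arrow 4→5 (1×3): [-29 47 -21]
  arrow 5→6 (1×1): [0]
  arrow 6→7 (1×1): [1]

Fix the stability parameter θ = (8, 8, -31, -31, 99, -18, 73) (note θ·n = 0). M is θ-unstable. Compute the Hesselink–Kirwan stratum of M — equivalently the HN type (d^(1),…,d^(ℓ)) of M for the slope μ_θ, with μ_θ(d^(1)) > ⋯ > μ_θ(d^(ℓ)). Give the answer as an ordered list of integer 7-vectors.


Via rank(M_{q-1}∘⋯∘M_p): M ≅ I[1,5], I[2,4]^2, I[6,7].
μ_θ-semistable layers: μ^(1)=99; μ^(2)=73; μ^(3)=-23/2; μ^(4)=-18

((0, 0, 0, 0, 1, 0, 0); (0, 0, 0, 0, 0, 0, 1); (1, 1, 1, 1, 0, 0, 0); (0, 2, 2, 2, 0, 1, 0))


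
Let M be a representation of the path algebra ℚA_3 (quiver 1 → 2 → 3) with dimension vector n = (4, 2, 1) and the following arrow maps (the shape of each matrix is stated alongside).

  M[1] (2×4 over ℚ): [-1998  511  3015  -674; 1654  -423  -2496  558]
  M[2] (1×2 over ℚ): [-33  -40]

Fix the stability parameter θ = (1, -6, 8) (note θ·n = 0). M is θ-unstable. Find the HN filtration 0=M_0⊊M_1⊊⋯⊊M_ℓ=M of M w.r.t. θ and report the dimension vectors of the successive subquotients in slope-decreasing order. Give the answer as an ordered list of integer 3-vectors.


Interval decomposition of M: I[1,1]^2, I[1,2], I[1,3].
HN type (ℓ=3): μ^(1)=8; μ^(2)=1; μ^(3)=-5/2

((0, 0, 1); (2, 0, 0); (2, 2, 0))


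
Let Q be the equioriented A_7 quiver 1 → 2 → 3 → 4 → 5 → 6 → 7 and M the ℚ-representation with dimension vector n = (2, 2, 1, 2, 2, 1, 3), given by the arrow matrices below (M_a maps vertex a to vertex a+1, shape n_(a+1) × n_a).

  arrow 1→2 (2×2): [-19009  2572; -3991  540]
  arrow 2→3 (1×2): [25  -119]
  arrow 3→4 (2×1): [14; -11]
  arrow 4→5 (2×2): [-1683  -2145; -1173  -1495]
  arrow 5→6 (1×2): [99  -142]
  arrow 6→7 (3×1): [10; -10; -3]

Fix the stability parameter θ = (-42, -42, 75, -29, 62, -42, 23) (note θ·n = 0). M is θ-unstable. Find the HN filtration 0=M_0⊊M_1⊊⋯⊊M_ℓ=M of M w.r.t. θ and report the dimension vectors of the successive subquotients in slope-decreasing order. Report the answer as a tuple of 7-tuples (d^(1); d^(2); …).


Barcode: M ≅ I[1,2], I[1,7], I[4,4], I[5,5], I[7,7]^2. HN layers by μ_θ (5 steps, strictly decreasing):
  μ^(1)=62; μ^(2)=23; μ^(3)=33/2; μ^(4)=-29; μ^(5)=-42

((0, 0, 0, 0, 1, 0, 0); (0, 0, 0, 0, 0, 0, 3); (0, 0, 1, 1, 1, 1, 0); (0, 0, 0, 1, 0, 0, 0); (2, 2, 0, 0, 0, 0, 0))


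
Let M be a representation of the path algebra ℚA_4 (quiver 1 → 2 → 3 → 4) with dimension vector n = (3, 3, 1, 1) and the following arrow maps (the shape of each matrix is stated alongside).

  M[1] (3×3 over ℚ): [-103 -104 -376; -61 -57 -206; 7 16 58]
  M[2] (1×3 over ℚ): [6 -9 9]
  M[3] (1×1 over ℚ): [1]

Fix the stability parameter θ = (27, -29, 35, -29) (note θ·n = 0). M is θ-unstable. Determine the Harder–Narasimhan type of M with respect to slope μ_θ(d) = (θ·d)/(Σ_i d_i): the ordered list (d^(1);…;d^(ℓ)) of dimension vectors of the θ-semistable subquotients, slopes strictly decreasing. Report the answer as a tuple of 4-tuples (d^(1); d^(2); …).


Via rank(M_{q-1}∘⋯∘M_p): M ≅ I[1,2]^2, I[1,4].
μ_θ-semistable layers: μ^(1)=3; μ^(2)=-1

((0, 0, 1, 1); (3, 3, 0, 0))


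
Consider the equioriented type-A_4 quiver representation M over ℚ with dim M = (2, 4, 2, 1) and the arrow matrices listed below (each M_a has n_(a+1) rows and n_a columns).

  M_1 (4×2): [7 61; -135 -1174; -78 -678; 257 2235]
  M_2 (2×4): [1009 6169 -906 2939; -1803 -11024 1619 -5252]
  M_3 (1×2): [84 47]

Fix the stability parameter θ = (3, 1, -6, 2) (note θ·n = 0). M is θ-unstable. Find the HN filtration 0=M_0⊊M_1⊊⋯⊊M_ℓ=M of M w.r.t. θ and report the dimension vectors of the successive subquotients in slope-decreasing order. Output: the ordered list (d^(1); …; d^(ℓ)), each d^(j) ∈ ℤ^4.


Barcode: M ≅ I[1,3], I[1,4], I[2,2]^2. HN layers by μ_θ (3 steps, strictly decreasing):
  μ^(1)=2; μ^(2)=1; μ^(3)=-2/3

((0, 0, 0, 1); (0, 2, 0, 0); (2, 2, 2, 0))


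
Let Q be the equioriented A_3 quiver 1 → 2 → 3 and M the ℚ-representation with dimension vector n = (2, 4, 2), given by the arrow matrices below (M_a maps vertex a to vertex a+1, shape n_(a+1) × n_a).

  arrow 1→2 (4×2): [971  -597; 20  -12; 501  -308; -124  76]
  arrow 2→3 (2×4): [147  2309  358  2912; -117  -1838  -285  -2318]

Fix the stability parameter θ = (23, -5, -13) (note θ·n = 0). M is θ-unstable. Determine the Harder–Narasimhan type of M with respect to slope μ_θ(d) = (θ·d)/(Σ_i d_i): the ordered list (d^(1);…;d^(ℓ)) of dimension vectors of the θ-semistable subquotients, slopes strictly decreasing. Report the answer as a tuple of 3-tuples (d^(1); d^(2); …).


Interval decomposition of M: I[1,3]^2, I[2,2]^2.
HN type (ℓ=2): μ^(1)=5/3; μ^(2)=-5

((2, 2, 2); (0, 2, 0))


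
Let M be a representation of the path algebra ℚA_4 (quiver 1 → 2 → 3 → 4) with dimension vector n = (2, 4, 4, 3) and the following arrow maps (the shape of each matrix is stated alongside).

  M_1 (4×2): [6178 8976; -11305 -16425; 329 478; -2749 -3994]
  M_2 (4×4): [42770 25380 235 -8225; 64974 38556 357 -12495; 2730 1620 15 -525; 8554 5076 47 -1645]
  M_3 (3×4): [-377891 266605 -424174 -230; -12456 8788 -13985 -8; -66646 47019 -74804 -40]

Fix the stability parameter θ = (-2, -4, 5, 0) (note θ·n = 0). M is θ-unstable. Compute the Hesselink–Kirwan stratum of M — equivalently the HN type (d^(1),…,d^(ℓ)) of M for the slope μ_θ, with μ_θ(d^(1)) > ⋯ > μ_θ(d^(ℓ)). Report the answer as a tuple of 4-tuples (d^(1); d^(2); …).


Via rank(M_{q-1}∘⋯∘M_p): M ≅ I[1,2]^2, I[2,2], I[2,4], I[3,3], I[3,4]^2.
μ_θ-semistable layers: μ^(1)=5; μ^(2)=5/2; μ^(3)=-3; μ^(4)=-4

((0, 0, 1, 0); (0, 0, 3, 3); (2, 2, 0, 0); (0, 2, 0, 0))


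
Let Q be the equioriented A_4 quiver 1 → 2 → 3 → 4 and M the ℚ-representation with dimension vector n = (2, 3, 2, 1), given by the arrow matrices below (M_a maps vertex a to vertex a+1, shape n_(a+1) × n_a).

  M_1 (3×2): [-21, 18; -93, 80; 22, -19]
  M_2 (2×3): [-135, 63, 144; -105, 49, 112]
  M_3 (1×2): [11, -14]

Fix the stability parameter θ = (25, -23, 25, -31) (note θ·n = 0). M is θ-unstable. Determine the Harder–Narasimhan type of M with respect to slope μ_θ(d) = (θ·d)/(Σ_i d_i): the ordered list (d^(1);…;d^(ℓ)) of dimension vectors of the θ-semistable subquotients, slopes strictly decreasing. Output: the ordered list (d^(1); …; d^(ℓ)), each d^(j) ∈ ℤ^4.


Barcode: M ≅ I[1,2], I[1,4], I[2,2], I[3,3]. HN layers by μ_θ (4 steps, strictly decreasing):
  μ^(1)=25; μ^(2)=1; μ^(3)=-1; μ^(4)=-23

((0, 0, 1, 0); (1, 1, 0, 0); (1, 1, 1, 1); (0, 1, 0, 0))


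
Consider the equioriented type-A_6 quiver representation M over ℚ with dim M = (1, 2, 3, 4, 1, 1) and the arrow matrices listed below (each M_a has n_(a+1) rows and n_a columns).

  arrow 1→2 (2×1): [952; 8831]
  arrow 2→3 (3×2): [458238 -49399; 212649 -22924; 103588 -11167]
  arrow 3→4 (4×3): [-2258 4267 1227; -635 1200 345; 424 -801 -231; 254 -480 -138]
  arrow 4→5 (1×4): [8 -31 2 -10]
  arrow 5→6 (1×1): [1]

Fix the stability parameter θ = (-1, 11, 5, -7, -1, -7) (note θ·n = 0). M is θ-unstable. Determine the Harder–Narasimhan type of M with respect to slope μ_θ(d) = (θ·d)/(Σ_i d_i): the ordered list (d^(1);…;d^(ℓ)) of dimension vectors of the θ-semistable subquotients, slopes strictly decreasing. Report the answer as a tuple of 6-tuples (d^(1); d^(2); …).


Interval decomposition of M: I[1,4], I[2,3], I[3,6], I[4,4]^2.
HN type (ℓ=5): μ^(1)=8; μ^(2)=3; μ^(3)=-1; μ^(4)=-5/2; μ^(5)=-7

((0, 1, 1, 0, 0, 0); (0, 1, 1, 1, 0, 0); (1, 0, 0, 0, 0, 0); (0, 0, 1, 1, 1, 1); (0, 0, 0, 2, 0, 0))


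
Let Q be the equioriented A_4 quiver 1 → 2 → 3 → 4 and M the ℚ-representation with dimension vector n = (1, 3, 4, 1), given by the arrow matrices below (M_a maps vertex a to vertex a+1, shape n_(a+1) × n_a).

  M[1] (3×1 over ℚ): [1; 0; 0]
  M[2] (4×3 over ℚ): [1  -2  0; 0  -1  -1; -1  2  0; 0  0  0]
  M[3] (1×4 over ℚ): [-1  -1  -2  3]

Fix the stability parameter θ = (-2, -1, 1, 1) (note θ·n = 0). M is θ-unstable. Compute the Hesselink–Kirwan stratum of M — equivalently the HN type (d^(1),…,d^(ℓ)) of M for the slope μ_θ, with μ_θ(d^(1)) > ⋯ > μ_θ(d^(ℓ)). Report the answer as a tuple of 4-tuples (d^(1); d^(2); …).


Barcode: M ≅ I[1,4], I[2,2], I[2,3], I[3,3]^2. HN layers by μ_θ (3 steps, strictly decreasing):
  μ^(1)=1; μ^(2)=-1; μ^(3)=-2

((0, 0, 4, 1); (0, 3, 0, 0); (1, 0, 0, 0))


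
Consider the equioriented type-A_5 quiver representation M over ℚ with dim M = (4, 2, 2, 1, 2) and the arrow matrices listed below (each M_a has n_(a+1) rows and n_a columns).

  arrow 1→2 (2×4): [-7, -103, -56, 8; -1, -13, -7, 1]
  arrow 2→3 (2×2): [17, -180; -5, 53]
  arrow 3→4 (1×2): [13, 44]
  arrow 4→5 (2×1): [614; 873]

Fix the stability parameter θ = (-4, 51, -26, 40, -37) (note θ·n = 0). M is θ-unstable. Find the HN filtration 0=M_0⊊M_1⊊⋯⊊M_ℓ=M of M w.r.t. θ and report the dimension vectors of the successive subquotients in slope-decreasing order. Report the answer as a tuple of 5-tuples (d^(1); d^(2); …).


Interval decomposition of M: I[1,1]^2, I[1,3], I[1,5], I[5,5].
HN type (ℓ=4): μ^(1)=25/2; μ^(2)=7; μ^(3)=-4; μ^(4)=-37

((0, 1, 1, 0, 0); (0, 1, 1, 1, 1); (4, 0, 0, 0, 0); (0, 0, 0, 0, 1))


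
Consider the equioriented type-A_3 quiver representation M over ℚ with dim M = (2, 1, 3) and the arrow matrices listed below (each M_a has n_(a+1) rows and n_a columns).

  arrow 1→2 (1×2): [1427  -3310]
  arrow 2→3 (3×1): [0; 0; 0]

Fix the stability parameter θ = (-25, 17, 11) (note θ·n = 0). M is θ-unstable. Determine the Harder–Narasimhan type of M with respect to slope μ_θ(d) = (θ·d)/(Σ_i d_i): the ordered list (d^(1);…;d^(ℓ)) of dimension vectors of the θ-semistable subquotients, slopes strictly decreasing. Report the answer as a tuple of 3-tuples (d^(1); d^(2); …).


Barcode: M ≅ I[1,1], I[1,2], I[3,3]^3. HN layers by μ_θ (3 steps, strictly decreasing):
  μ^(1)=17; μ^(2)=11; μ^(3)=-25

((0, 1, 0); (0, 0, 3); (2, 0, 0))
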